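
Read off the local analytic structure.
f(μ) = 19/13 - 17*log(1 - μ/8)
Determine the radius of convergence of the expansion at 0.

The radius of convergence is 8.

Branch term (-17)*log(1 - μ/(8)): its argument vanishes at μ = 8, a logarithmic branch point, modulus 8.
The radius of convergence is the smallest modulus among the singular points: 8.


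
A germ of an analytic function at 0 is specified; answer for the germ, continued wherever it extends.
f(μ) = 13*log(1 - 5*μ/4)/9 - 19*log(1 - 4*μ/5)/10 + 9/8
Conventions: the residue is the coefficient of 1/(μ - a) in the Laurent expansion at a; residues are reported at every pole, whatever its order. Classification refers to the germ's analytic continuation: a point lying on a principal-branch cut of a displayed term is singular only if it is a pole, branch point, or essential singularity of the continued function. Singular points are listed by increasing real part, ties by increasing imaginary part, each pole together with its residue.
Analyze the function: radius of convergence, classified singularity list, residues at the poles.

Radius of convergence at 0: 4/5.
At 4/5: a logarithmic branch point.
At 5/4: a logarithmic branch point.

Branch term (13/9)*log(1 - μ/(4/5)): its argument vanishes at μ = 4/5, a logarithmic branch point, modulus 4/5.
Branch term (-19/10)*log(1 - μ/(5/4)): its argument vanishes at μ = 5/4, a logarithmic branch point, modulus 5/4.
The radius of convergence is the smallest modulus among the singular points: 4/5.
List the singular points by increasing real part (a conjugate pair: the negative imaginary part first).


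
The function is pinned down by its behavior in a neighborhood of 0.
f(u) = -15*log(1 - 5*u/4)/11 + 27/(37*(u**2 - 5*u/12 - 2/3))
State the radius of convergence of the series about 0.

The radius of convergence is -5/24 + (1/24)*sqrt(409).

Denominator factor (u**2 - 5*u/12 - 2/3): discriminant 409/144, real irrational roots 5/24 + (1/24)*sqrt(409) and 5/24 - (1/24)*sqrt(409); poles of order 1, moduli 5/24 + (1/24)*sqrt(409) and -5/24 + (1/24)*sqrt(409).
Branch term (-15/11)*log(1 - u/(4/5)): its argument vanishes at u = 4/5, a logarithmic branch point, modulus 4/5.
The radius of convergence is the smallest modulus among the singular points: -5/24 + (1/24)*sqrt(409).


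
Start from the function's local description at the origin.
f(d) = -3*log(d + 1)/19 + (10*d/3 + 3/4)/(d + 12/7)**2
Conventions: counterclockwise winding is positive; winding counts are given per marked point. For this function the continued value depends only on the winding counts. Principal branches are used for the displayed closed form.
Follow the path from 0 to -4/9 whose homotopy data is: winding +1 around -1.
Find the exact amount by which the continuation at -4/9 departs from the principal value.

Continued minus principal equals -(6/19)*pi*i.

The rational part is single-valued and drops out of the difference; each branch term changes only by its own monodromy.
(-3/19)*log(1 - d/(-1)): each positive loop around -1 adds 2*pi*i to the log, so winding +1 contributes (-3/19)*(1)*2*pi*i = -(6/19)*pi*i.
Summing the contributions at d = -4/9 gives -(6/19)*pi*i.


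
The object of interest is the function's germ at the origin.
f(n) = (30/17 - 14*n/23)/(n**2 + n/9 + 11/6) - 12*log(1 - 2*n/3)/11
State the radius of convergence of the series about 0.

Denominator factor (n**2 + n/9 + 11/6): discriminant -593/81, complex-conjugate roots (-1/18) + ((1/18)*sqrt(593))*i and (-1/18) - ((1/18)*sqrt(593))*i; poles of order 1, moduli (1/6)*sqrt(66) and (1/6)*sqrt(66).
Branch term (-12/11)*log(1 - n/(3/2)): its argument vanishes at n = 3/2, a logarithmic branch point, modulus 3/2.
The radius of convergence is the smallest modulus among the singular points: (1/6)*sqrt(66).

The radius of convergence is (1/6)*sqrt(66).


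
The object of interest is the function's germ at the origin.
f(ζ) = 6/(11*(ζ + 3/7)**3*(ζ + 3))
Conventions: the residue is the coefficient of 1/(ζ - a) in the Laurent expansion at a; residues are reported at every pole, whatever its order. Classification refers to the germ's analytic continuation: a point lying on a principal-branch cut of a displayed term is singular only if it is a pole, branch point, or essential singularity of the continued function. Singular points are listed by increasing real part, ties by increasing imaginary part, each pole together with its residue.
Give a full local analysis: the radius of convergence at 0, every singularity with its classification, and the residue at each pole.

Radius of convergence at 0: 3/7.
At -3: a pole of order 1; residue -343/10692.
At -3/7: a pole of order 3; residue 343/10692.

Denominator factor (ζ + 3): pole of order 1 at -3, modulus 3.
Denominator factor (ζ + 3/7)^3: pole of order 3 at -3/7, modulus 3/7.
The radius of convergence is the smallest modulus among the singular points: 3/7.
At the order-1 pole -3 set g(ζ) = (ζ - (-3))*f(ζ) = 6/(11*(ζ + 3/7)**3).
Simple pole: residue = g(a) at a = -3, which is -343/10692.
At the order-3 pole -3/7 set g(ζ) = (ζ - (-3/7))^3*f(ζ) = 6/(11*(ζ + 3)).
Order-3 pole: residue = g''(a)/2; g''(-3/7) = 343/5346, so the residue is 343/10692.
List the singular points by increasing real part (a conjugate pair: the negative imaginary part first).


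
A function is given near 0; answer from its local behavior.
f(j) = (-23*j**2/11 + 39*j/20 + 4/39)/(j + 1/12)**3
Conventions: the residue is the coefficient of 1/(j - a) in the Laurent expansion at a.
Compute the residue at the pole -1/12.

The residue is -23/11.

At the order-3 pole -1/12 set g(j) = (j - (-1/12))^3*f(j) = -23*j**2/11 + 39*j/20 + 4/39.
Order-3 pole: residue = g''(a)/2; g''(-1/12) = -46/11, so the residue is -23/11.


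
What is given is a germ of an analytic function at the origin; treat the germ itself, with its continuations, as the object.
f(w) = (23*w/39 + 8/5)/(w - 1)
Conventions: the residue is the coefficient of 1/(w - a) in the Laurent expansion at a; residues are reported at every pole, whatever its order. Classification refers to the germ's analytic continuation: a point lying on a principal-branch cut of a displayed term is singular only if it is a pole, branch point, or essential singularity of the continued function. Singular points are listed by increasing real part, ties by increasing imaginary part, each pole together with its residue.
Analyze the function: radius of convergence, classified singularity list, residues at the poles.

Denominator factor (w - 1): pole of order 1 at 1, modulus 1.
The radius of convergence is the smallest modulus among the singular points: 1.
At the order-1 pole 1 set g(w) = (w - (1))*f(w) = 23*w/39 + 8/5.
Simple pole: residue = g(a) at a = 1, which is 427/195.

Radius of convergence at 0: 1.
At 1: a pole of order 1; residue 427/195.


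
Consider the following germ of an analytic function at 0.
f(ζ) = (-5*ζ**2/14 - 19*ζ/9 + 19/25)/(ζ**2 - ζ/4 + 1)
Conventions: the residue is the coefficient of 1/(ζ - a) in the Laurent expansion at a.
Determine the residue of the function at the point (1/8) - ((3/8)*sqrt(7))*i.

The factor ζ**2 - ζ/4 + 1 splits as (ζ - a)(ζ - a') with a = (1/8) - ((3/8)*sqrt(7))*i, a' = (1/8) + ((3/8)*sqrt(7))*i. At the order-1 pole a set g(ζ) = (ζ - a)*f(ζ) = [-5*ζ**2/14 - 19*ζ/9 + 19/25] / (ζ - a').
Simple pole: residue = g(a) at a = (1/8) - ((3/8)*sqrt(7))*i, which is (-1109/1008) + ((84883/529200)*sqrt(7))*i.

The residue is (-1109/1008) + ((84883/529200)*sqrt(7))*i.


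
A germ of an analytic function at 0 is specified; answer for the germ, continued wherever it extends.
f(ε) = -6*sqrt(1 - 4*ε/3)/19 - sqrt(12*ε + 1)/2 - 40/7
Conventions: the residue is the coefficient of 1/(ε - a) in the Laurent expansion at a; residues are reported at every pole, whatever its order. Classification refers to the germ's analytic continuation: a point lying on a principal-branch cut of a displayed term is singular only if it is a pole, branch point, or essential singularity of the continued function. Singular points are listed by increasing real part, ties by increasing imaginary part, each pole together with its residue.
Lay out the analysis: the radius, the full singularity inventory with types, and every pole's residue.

Radius of convergence at 0: 1/12.
At -1/12: an algebraic (square-root) branch point.
At 3/4: an algebraic (square-root) branch point.

Branch term (-1/2)*sqrt(1 - ε/(-1/12)): its argument vanishes at ε = -1/12, a square-root branch point, modulus 1/12.
Branch term (-6/19)*sqrt(1 - ε/(3/4)): its argument vanishes at ε = 3/4, a square-root branch point, modulus 3/4.
The radius of convergence is the smallest modulus among the singular points: 1/12.
List the singular points by increasing real part (a conjugate pair: the negative imaginary part first).


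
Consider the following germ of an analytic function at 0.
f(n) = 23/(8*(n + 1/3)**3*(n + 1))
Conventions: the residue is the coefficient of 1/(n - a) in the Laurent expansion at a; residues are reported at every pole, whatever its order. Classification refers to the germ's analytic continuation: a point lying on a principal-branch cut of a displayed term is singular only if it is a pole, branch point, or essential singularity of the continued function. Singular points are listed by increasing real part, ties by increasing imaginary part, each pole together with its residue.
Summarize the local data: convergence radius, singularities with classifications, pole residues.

Denominator factor (n + 1/3)^3: pole of order 3 at -1/3, modulus 1/3.
Denominator factor (n + 1): pole of order 1 at -1, modulus 1.
The radius of convergence is the smallest modulus among the singular points: 1/3.
At the order-1 pole -1 set g(n) = (n - (-1))*f(n) = 23/(8*(n + 1/3)**3).
Simple pole: residue = g(a) at a = -1, which is -621/64.
At the order-3 pole -1/3 set g(n) = (n - (-1/3))^3*f(n) = 23/(8*(n + 1)).
Order-3 pole: residue = g''(a)/2; g''(-1/3) = 621/32, so the residue is 621/64.
List the singular points by increasing real part (a conjugate pair: the negative imaginary part first).

Radius of convergence at 0: 1/3.
At -1: a pole of order 1; residue -621/64.
At -1/3: a pole of order 3; residue 621/64.


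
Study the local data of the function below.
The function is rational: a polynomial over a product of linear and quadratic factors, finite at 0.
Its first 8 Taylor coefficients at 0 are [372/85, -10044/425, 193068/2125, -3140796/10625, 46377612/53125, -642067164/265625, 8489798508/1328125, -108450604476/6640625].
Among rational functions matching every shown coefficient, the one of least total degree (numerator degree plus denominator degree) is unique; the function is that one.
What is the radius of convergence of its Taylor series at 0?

The radius of convergence is 1/2.

No rational of total degree below 4 reproduces all 8 coefficients; solving the [0/4] Pade equations on them gives f(θ) = -31/(34*(θ - 5/3)*(θ + 1/2)**3), whose expansion matches every shown term.
Denominator factor (θ - 5/3): pole of order 1 at 5/3, modulus 5/3.
Denominator factor (θ + 1/2)^3: pole of order 3 at -1/2, modulus 1/2.
The radius of convergence is the smallest modulus among the singular points: 1/2.


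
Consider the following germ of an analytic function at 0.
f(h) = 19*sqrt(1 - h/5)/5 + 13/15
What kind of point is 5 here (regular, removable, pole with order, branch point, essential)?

The term (19/5)*sqrt(1 - h/(5)) has argument 1 - 5/(5) = 0 at 5: a square-root (algebraic, two-sheeted) branch point; the remaining terms are analytic or single-valued there.

The point is an algebraic (square-root) branch point.


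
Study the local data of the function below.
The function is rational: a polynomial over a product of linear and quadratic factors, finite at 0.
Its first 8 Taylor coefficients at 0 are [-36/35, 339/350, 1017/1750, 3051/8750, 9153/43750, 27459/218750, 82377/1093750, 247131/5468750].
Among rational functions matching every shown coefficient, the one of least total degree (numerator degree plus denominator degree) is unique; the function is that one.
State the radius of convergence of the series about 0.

No rational of total degree below 2 reproduces all 8 coefficients; solving the [1/1] Pade equations on them gives f(j) = (12/7 - 37*j/14)/(j - 5/3), whose expansion matches every shown term.
Denominator factor (j - 5/3): pole of order 1 at 5/3, modulus 5/3.
The radius of convergence is the smallest modulus among the singular points: 5/3.

The radius of convergence is 5/3.


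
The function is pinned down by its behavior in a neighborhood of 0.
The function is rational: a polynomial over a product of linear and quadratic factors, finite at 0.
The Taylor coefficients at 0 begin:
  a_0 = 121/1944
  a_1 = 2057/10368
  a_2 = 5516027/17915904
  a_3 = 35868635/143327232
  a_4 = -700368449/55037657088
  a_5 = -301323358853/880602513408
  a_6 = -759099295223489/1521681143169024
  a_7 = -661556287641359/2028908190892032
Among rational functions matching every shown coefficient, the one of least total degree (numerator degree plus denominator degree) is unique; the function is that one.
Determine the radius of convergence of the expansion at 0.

No rational of total degree below 6 reproduces all 8 coefficients; solving the [0/6] Pade equations on them gives f(w) = 2/(3*(w - 3)**2*(w**2 - 11*w/8 + 12/11)**2), whose expansion matches every shown term.
Denominator factor (w - 3)^2: pole of order 2 at 3, modulus 3.
Denominator factor (w**2 - 11*w/8 + 12/11)^2: discriminant -1741/704, complex-conjugate roots (11/16) + ((1/176)*sqrt(19151))*i and (11/16) - ((1/176)*sqrt(19151))*i; poles of order 2, moduli (2/11)*sqrt(33) and (2/11)*sqrt(33).
The radius of convergence is the smallest modulus among the singular points: (2/11)*sqrt(33).

The radius of convergence is (2/11)*sqrt(33).


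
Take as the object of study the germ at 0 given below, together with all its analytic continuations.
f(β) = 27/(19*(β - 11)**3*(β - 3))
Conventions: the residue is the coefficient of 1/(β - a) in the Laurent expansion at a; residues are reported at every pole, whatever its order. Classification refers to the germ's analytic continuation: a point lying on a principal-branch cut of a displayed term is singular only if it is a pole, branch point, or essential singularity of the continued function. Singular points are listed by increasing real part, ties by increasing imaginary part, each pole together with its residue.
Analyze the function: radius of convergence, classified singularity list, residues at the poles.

Denominator factor (β - 3): pole of order 1 at 3, modulus 3.
Denominator factor (β - 11)^3: pole of order 3 at 11, modulus 11.
The radius of convergence is the smallest modulus among the singular points: 3.
At the order-1 pole 3 set g(β) = (β - (3))*f(β) = 27/(19*(β - 11)**3).
Simple pole: residue = g(a) at a = 3, which is -27/9728.
At the order-3 pole 11 set g(β) = (β - (11))^3*f(β) = 27/(19*(β - 3)).
Order-3 pole: residue = g''(a)/2; g''(11) = 27/4864, so the residue is 27/9728.
List the singular points by increasing real part (a conjugate pair: the negative imaginary part first).

Radius of convergence at 0: 3.
At 3: a pole of order 1; residue -27/9728.
At 11: a pole of order 3; residue 27/9728.


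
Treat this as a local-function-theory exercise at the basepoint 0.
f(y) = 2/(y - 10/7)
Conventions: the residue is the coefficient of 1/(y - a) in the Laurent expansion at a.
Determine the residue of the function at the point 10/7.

At the order-1 pole 10/7 set g(y) = (y - (10/7))*f(y) = 2.
Simple pole: residue = g(a) at a = 10/7, which is 2.

The residue is 2.


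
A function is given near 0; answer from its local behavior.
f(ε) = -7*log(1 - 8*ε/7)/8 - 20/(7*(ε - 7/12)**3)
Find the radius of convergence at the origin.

Denominator factor (ε - 7/12)^3: pole of order 3 at 7/12, modulus 7/12.
Branch term (-7/8)*log(1 - ε/(7/8)): its argument vanishes at ε = 7/8, a logarithmic branch point, modulus 7/8.
The radius of convergence is the smallest modulus among the singular points: 7/12.

The radius of convergence is 7/12.


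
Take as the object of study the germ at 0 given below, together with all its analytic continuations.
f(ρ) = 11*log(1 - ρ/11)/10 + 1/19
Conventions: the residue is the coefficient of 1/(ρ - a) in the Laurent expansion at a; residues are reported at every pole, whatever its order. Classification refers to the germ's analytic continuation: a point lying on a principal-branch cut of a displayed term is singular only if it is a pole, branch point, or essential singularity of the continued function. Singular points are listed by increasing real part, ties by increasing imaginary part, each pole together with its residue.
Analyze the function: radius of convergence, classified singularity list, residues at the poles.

Radius of convergence at 0: 11.
At 11: a logarithmic branch point.

Branch term (11/10)*log(1 - ρ/(11)): its argument vanishes at ρ = 11, a logarithmic branch point, modulus 11.
The radius of convergence is the smallest modulus among the singular points: 11.


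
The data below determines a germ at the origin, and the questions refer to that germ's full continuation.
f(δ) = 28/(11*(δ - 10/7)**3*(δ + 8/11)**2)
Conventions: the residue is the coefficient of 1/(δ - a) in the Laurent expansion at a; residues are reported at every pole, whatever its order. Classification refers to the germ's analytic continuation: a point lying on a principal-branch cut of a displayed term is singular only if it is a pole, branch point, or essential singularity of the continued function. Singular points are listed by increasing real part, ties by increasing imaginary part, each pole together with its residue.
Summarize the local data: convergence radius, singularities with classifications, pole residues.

Denominator factor (δ + 8/11)^2: pole of order 2 at -8/11, modulus 8/11.
Denominator factor (δ - 10/7)^3: pole of order 3 at 10/7, modulus 10/7.
The radius of convergence is the smallest modulus among the singular points: 8/11.
At the order-2 pole -8/11 set g(δ) = (δ - (-8/11))^2*f(δ) = 28/(11*(δ - 10/7)**3).
Order-2 pole: residue = g'(a); g'(-8/11) = -67110351/189833284, so the residue is -67110351/189833284.
At the order-3 pole 10/7 set g(δ) = (δ - (10/7))^3*f(δ) = 28/(11*(δ + 8/11)**2).
Order-3 pole: residue = g''(a)/2; g''(10/7) = 67110351/94916642, so the residue is 67110351/189833284.
List the singular points by increasing real part (a conjugate pair: the negative imaginary part first).

Radius of convergence at 0: 8/11.
At -8/11: a pole of order 2; residue -67110351/189833284.
At 10/7: a pole of order 3; residue 67110351/189833284.


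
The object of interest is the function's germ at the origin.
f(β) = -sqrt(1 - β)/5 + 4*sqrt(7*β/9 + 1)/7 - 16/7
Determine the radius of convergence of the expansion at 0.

The radius of convergence is 1.

Branch term (-1/5)*sqrt(1 - β/(1)): its argument vanishes at β = 1, a square-root branch point, modulus 1.
Branch term (4/7)*sqrt(1 - β/(-9/7)): its argument vanishes at β = -9/7, a square-root branch point, modulus 9/7.
The radius of convergence is the smallest modulus among the singular points: 1.


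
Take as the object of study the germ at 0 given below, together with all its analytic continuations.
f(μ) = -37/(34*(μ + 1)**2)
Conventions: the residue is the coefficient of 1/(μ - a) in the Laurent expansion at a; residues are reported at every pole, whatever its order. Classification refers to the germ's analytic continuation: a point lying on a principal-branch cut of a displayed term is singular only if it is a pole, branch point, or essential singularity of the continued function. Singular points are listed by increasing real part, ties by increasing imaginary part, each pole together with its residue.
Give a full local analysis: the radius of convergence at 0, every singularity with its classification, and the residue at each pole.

Denominator factor (μ + 1)^2: pole of order 2 at -1, modulus 1.
The radius of convergence is the smallest modulus among the singular points: 1.
At the order-2 pole -1 set g(μ) = (μ - (-1))^2*f(μ) = -37/34.
Order-2 pole: residue = g'(a); g'(-1) = 0, so the residue is 0.

Radius of convergence at 0: 1.
At -1: a pole of order 2; residue 0.


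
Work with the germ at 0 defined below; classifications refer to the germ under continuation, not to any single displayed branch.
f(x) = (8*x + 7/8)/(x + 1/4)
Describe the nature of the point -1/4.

The point is a pole of order 1.

The denominator factor x + 1/4 vanishes at -1/4 and appears to the power 1; the numerator there equals -9/8, nonzero, and no other factor vanishes.
Hence a pole whose order is the multiplicity, 1.


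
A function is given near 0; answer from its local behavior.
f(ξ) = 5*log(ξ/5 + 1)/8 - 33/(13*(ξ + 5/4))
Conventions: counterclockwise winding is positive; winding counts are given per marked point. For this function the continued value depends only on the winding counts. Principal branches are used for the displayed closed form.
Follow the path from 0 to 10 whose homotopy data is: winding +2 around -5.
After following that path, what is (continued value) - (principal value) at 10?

Continued minus principal equals (5/2)*pi*i.

The rational part is single-valued and drops out of the difference; each branch term changes only by its own monodromy.
(5/8)*log(1 - ξ/(-5)): each positive loop around -5 adds 2*pi*i to the log, so winding +2 contributes (5/8)*(2)*2*pi*i = (5/2)*pi*i.
Summing the contributions at ξ = 10 gives (5/2)*pi*i.


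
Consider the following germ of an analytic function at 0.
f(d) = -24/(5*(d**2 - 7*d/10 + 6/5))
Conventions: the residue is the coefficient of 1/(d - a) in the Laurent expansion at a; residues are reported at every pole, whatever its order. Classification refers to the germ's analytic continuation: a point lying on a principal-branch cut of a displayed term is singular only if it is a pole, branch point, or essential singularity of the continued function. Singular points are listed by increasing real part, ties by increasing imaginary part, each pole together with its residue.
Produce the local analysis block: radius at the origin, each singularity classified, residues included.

Denominator factor (d**2 - 7*d/10 + 6/5): discriminant -431/100, complex-conjugate roots (7/20) + ((1/20)*sqrt(431))*i and (7/20) - ((1/20)*sqrt(431))*i; poles of order 1, moduli (1/5)*sqrt(30) and (1/5)*sqrt(30).
The radius of convergence is the smallest modulus among the singular points: (1/5)*sqrt(30).
The factor d**2 - 7*d/10 + 6/5 splits as (d - a)(d - a') with a = (7/20) - ((1/20)*sqrt(431))*i, a' = (7/20) + ((1/20)*sqrt(431))*i. At the order-1 pole a set g(d) = (d - a)*f(d) = [-24/5] / (d - a').
Simple pole: residue = g(a) at a = (7/20) - ((1/20)*sqrt(431))*i, which is -((48/431)*sqrt(431))*i.
The factor d**2 - 7*d/10 + 6/5 splits as (d - a)(d - a') with a = (7/20) + ((1/20)*sqrt(431))*i, a' = (7/20) - ((1/20)*sqrt(431))*i. At the order-1 pole a set g(d) = (d - a)*f(d) = [-24/5] / (d - a').
Simple pole: residue = g(a) at a = (7/20) + ((1/20)*sqrt(431))*i, which is ((48/431)*sqrt(431))*i.
List the singular points by increasing real part (a conjugate pair: the negative imaginary part first).

Radius of convergence at 0: (1/5)*sqrt(30).
At (7/20) - ((1/20)*sqrt(431))*i: a pole of order 1; residue -((48/431)*sqrt(431))*i.
At (7/20) + ((1/20)*sqrt(431))*i: a pole of order 1; residue ((48/431)*sqrt(431))*i.


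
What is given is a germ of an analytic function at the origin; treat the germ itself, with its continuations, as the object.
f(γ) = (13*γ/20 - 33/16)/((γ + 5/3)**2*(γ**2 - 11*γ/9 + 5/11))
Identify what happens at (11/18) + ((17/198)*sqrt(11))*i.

The point is a pole of order 1.

The denominator factor γ**2 - 11*γ/9 + 5/11 vanishes at (11/18) + ((17/198)*sqrt(11))*i and appears to the power 1; the numerator there equals (-1199/720) + ((221/3960)*sqrt(11))*i, nonzero, and no other factor vanishes.
Hence a pole whose order is the multiplicity, 1.


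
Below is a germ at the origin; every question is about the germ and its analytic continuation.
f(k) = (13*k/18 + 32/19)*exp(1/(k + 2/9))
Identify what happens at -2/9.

The point is an essential singularity.

The exponent 1/(k - (-2/9)) has a pole at -2/9, so exp(1/(k - (-2/9))) takes every nonzero value near it: an essential singularity (not a pole of any order).


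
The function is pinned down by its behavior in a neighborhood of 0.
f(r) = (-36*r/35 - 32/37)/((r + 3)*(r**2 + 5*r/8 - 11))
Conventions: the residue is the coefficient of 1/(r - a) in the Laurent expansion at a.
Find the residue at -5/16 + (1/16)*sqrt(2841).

The residue is 11504/40145 - (825008/114051945)*sqrt(2841).

The factor r**2 + 5*r/8 - 11 splits as (r - a)(r - a') with a = -5/16 + (1/16)*sqrt(2841), a' = -5/16 - (1/16)*sqrt(2841). At the order-1 pole a set g(r) = (r - a)*f(r) = [(-36*r/35 - 32/37)/(r + 3)] / (r - a').
Simple pole: residue = g(a) at a = -5/16 + (1/16)*sqrt(2841), which is 11504/40145 - (825008/114051945)*sqrt(2841).


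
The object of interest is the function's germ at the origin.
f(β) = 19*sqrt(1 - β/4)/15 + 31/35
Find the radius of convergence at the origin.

Branch term (19/15)*sqrt(1 - β/(4)): its argument vanishes at β = 4, a square-root branch point, modulus 4.
The radius of convergence is the smallest modulus among the singular points: 4.

The radius of convergence is 4.


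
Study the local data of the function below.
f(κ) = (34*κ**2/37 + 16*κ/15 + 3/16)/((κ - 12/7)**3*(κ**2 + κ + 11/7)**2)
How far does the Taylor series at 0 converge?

Denominator factor (κ**2 + κ + 11/7)^2: discriminant -37/7, complex-conjugate roots (-1/2) + ((1/14)*sqrt(259))*i and (-1/2) - ((1/14)*sqrt(259))*i; poles of order 2, moduli (1/7)*sqrt(77) and (1/7)*sqrt(77).
Denominator factor (κ - 12/7)^3: pole of order 3 at 12/7, modulus 12/7.
The radius of convergence is the smallest modulus among the singular points: (1/7)*sqrt(77).

The radius of convergence is (1/7)*sqrt(77).


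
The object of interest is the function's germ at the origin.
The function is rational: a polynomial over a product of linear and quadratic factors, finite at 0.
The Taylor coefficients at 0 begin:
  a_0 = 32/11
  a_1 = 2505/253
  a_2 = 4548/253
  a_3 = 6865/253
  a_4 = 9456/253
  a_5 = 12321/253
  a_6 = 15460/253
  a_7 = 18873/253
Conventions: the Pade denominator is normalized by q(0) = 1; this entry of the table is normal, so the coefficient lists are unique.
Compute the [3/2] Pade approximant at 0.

Taylor coefficients needed (read off): a_0 = 32/11, a_1 = 2505/253, a_2 = 4548/253, a_3 = 6865/253, a_4 = 9456/253, a_5 = 12321/253.
Write the denominator as Q(ξ) = 1 + q1*ξ + q2*ξ^2. Requiring Q*f - P = O(ξ^6) with deg P <= 3 kills the coefficients of ξ^4..ξ^5 in Q*f:
  ξ^4: a_4 + q1*a_3 + q2*a_2 = 0, i.e. 9456/253 + (6865/253)*q1 + (4548/253)*q2 = 0.
  ξ^5: a_5 + q1*a_4 + q2*a_3 = 0, i.e. 12321/253 + (9456/253)*q1 + (6865/253)*q2 = 0.
Solving this linear system: q1 = -8879532/4122337, q2 = 4832271/4122337.
The numerator is Q*f truncated at degree 3: P0 = a_0 = 32/11; P1 = a_1 + q1*a_0 = 3791118633/1042951261; P2 = a_2 + q1*a_1 + q2*a_0 = 61712472/1042951261; P3 = a_3 + q1*a_2 + q2*a_1 = 20570824/1042951261.

The Pade approximant has numerator coefficients [32/11, 3791118633/1042951261, 61712472/1042951261, 20570824/1042951261]; denominator coefficients [1, -8879532/4122337, 4832271/4122337].


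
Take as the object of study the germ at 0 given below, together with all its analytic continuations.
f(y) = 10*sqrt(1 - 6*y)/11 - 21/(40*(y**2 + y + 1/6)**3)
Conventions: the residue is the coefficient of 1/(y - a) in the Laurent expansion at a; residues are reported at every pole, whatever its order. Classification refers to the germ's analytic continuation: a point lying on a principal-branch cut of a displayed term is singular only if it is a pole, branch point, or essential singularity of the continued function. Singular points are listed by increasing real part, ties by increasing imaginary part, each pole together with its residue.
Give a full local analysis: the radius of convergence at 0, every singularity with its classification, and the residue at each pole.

Radius of convergence at 0: 1/6.
At -1/2 - (1/6)*sqrt(3): a pole of order 3; residue (567/20)*sqrt(3).
At -1/2 + (1/6)*sqrt(3): a pole of order 3; residue -(567/20)*sqrt(3).
At 1/6: an algebraic (square-root) branch point.


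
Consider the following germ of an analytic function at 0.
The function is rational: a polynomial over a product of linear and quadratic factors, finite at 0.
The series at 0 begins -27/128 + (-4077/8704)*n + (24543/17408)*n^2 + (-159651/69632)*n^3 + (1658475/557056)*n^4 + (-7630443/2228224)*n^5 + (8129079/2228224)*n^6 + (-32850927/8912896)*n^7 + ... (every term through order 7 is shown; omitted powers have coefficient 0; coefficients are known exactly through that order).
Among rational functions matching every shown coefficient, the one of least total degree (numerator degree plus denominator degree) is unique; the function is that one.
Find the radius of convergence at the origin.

No rational of total degree below 4 reproduces all 8 coefficients; solving the [1/3] Pade equations on them gives f(n) = (-38*n/17 - 1/2)/(n + 4/3)**3, whose expansion matches every shown term.
Denominator factor (n + 4/3)^3: pole of order 3 at -4/3, modulus 4/3.
The radius of convergence is the smallest modulus among the singular points: 4/3.

The radius of convergence is 4/3.


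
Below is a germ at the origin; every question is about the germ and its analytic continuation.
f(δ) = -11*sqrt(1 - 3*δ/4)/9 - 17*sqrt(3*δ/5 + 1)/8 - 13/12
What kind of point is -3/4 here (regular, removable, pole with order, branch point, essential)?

The point is a regular point.

There is no denominator, hence no pole anywhere.
Branch term sqrt(1 - δ/(-5/3)): argument at -3/4 is 11/20, nonzero, so -3/4 is not its branch point (a point on a principal cut is still regular for the continued germ).
Branch term sqrt(1 - δ/(4/3)): argument at -3/4 is 25/16, nonzero, so -3/4 is not its branch point (a point on a principal cut is still regular for the continued germ).
So the germ continues analytically to -3/4.


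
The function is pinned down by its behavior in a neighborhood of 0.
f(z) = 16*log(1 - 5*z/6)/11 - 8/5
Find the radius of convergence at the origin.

Branch term (16/11)*log(1 - z/(6/5)): its argument vanishes at z = 6/5, a logarithmic branch point, modulus 6/5.
The radius of convergence is the smallest modulus among the singular points: 6/5.

The radius of convergence is 6/5.


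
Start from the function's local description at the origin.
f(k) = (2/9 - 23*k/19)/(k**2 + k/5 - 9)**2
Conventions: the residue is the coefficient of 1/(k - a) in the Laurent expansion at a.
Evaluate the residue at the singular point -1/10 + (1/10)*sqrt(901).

The factor k**2 + k/5 - 9 splits as (k - a)(k - a') with a = -1/10 + (1/10)*sqrt(901), a' = -1/10 - (1/10)*sqrt(901). At the order-2 pole a set g(k) = (k - a)^2*f(k) = [2/9 - 23*k/19] / (k - a')^2.
Order-2 pole: residue = g'(a); g'(-1/10 + (1/10)*sqrt(901)) = -(14675/138817971)*sqrt(901), so the residue is -(14675/138817971)*sqrt(901).

The residue is -(14675/138817971)*sqrt(901).


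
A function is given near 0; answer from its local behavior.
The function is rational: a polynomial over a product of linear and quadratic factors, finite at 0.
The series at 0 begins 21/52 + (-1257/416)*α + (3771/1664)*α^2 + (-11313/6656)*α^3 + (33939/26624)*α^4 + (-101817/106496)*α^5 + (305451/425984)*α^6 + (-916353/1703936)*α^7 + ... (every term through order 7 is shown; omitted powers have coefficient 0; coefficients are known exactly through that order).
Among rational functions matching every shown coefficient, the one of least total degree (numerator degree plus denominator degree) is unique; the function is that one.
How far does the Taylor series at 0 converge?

No rational of total degree below 2 reproduces all 8 coefficients; solving the [1/1] Pade equations on them gives f(α) = (7/13 - 29*α/8)/(α + 4/3), whose expansion matches every shown term.
Denominator factor (α + 4/3): pole of order 1 at -4/3, modulus 4/3.
The radius of convergence is the smallest modulus among the singular points: 4/3.

The radius of convergence is 4/3.


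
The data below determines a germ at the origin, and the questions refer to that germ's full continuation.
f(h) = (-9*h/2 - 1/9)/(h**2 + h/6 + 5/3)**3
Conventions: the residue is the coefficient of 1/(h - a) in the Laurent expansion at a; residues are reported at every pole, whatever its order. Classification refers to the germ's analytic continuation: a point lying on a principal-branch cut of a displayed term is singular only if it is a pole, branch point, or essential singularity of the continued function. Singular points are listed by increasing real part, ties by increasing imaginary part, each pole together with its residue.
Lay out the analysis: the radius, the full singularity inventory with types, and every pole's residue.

Radius of convergence at 0: (1/3)*sqrt(15).
At (-1/12) - ((1/12)*sqrt(239))*i: a pole of order 3; residue ((12312/13651919)*sqrt(239))*i.
At (-1/12) + ((1/12)*sqrt(239))*i: a pole of order 3; residue -((12312/13651919)*sqrt(239))*i.

Denominator factor (h**2 + h/6 + 5/3)^3: discriminant -239/36, complex-conjugate roots (-1/12) + ((1/12)*sqrt(239))*i and (-1/12) - ((1/12)*sqrt(239))*i; poles of order 3, moduli (1/3)*sqrt(15) and (1/3)*sqrt(15).
The radius of convergence is the smallest modulus among the singular points: (1/3)*sqrt(15).
The factor h**2 + h/6 + 5/3 splits as (h - a)(h - a') with a = (-1/12) - ((1/12)*sqrt(239))*i, a' = (-1/12) + ((1/12)*sqrt(239))*i. At the order-3 pole a set g(h) = (h - a)^3*f(h) = [-9*h/2 - 1/9] / (h - a')^3.
Order-3 pole: residue = g''(a)/2; g''((-1/12) - ((1/12)*sqrt(239))*i) = ((24624/13651919)*sqrt(239))*i, so the residue is ((12312/13651919)*sqrt(239))*i.
The factor h**2 + h/6 + 5/3 splits as (h - a)(h - a') with a = (-1/12) + ((1/12)*sqrt(239))*i, a' = (-1/12) - ((1/12)*sqrt(239))*i. At the order-3 pole a set g(h) = (h - a)^3*f(h) = [-9*h/2 - 1/9] / (h - a')^3.
Order-3 pole: residue = g''(a)/2; g''((-1/12) + ((1/12)*sqrt(239))*i) = -((24624/13651919)*sqrt(239))*i, so the residue is -((12312/13651919)*sqrt(239))*i.
List the singular points by increasing real part (a conjugate pair: the negative imaginary part first).


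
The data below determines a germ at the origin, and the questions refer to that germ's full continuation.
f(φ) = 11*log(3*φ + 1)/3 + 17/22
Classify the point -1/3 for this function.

The point is a logarithmic branch point.

The term (11/3)*log(1 - φ/(-1/3)) has argument 1 - -1/3/(-1/3) = 0 at -1/3: a logarithmic (infinitely-sheeted) branch point; the remaining terms are analytic or single-valued there.


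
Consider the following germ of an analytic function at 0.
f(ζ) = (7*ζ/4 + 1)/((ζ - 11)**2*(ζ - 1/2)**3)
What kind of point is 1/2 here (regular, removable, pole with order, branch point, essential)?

The point is a pole of order 3.

The denominator factor ζ - 1/2 vanishes at 1/2 and appears to the power 3; the numerator there equals 15/8, nonzero, and no other factor vanishes.
Hence a pole whose order is the multiplicity, 3.


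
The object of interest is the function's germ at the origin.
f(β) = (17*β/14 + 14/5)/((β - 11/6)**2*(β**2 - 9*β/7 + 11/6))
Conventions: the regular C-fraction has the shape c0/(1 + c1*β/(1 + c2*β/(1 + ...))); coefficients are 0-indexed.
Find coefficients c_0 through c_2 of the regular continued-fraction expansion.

The regular C-fraction coefficients are [3024/6655, -4799/2156, 11961721/10346644].

Taylor coefficients (expand at 0): a_0 = 3024/6655, a_1 = 518292/512435, a_2 = 8538696/7891499.
c0 = a_0 = 3024/6655. Peel one level at a time: if S = 1 + c*β/S' with S'(0) = 1, then c is the β-coefficient of S and S' = c*β/(S - 1).
S_1 = c0/f = 1 + (-4799/2156)*β + (11961721/4648336)*β^2 + ...; c1 = -4799/2156.
S_2 = c1*β/(S_1 - 1) = 1 + (11961721/10346644)*β + ...; c2 = 11961721/10346644.


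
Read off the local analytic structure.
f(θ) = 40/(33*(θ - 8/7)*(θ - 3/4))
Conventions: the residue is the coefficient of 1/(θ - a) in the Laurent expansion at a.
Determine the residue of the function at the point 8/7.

At the order-1 pole 8/7 set g(θ) = (θ - (8/7))*f(θ) = 40/(33*(θ - 3/4)).
Simple pole: residue = g(a) at a = 8/7, which is 1120/363.

The residue is 1120/363.


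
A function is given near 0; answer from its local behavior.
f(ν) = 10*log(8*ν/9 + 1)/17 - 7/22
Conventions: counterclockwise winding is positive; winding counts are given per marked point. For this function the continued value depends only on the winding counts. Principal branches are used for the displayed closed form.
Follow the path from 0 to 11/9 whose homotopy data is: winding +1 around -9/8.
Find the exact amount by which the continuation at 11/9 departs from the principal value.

The rational part is single-valued and drops out of the difference; each branch term changes only by its own monodromy.
(10/17)*log(1 - ν/(-9/8)): each positive loop around -9/8 adds 2*pi*i to the log, so winding +1 contributes (10/17)*(1)*2*pi*i = (20/17)*pi*i.
Summing the contributions at ν = 11/9 gives (20/17)*pi*i.

Continued minus principal equals (20/17)*pi*i.


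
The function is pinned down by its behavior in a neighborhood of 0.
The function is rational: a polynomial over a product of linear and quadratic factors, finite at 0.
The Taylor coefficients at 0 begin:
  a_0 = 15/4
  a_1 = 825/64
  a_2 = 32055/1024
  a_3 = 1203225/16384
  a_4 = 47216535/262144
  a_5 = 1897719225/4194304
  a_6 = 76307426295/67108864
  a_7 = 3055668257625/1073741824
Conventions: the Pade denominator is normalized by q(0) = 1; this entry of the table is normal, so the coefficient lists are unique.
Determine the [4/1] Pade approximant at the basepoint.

The Pade approximant has numerator coefficients [15/4, 87398775/25182152, -54262845/50364304, -523343025/100728608, -878613885/201457216]; denominator coefficients [1, -126514615/50364304].

Taylor coefficients needed (read off): a_0 = 15/4, a_1 = 825/64, a_2 = 32055/1024, a_3 = 1203225/16384, a_4 = 47216535/262144, a_5 = 1897719225/4194304.
Write the denominator as Q(κ) = 1 + q1*κ. Requiring Q*f - P = O(κ^6) with deg P <= 4 kills the coefficients of κ^5..κ^5 in Q*f:
  κ^5: a_5 + q1*a_4 = 0, i.e. 1897719225/4194304 + (47216535/262144)*q1 = 0.
Solving this linear system: q1 = -126514615/50364304.
The numerator is Q*f truncated at degree 4: P0 = a_0 = 15/4; P1 = a_1 + q1*a_0 = 87398775/25182152; P2 = a_2 + q1*a_1 = -54262845/50364304; P3 = a_3 + q1*a_2 = -523343025/100728608; P4 = a_4 + q1*a_3 = -878613885/201457216.


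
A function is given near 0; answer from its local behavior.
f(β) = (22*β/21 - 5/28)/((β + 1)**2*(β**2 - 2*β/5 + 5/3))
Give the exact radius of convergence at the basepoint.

Denominator factor (β**2 - 2*β/5 + 5/3): discriminant -488/75, complex-conjugate roots (1/5) + ((1/15)*sqrt(366))*i and (1/5) - ((1/15)*sqrt(366))*i; poles of order 1, moduli (1/3)*sqrt(15) and (1/3)*sqrt(15).
Denominator factor (β + 1)^2: pole of order 2 at -1, modulus 1.
The radius of convergence is the smallest modulus among the singular points: 1.

The radius of convergence is 1.


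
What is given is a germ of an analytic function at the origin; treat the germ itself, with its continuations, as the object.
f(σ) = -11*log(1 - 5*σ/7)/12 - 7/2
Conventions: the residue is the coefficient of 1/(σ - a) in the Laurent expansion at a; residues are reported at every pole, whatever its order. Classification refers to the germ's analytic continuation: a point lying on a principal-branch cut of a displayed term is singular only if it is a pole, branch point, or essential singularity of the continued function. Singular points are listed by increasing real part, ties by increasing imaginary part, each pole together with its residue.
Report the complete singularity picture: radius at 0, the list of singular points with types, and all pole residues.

Branch term (-11/12)*log(1 - σ/(7/5)): its argument vanishes at σ = 7/5, a logarithmic branch point, modulus 7/5.
The radius of convergence is the smallest modulus among the singular points: 7/5.

Radius of convergence at 0: 7/5.
At 7/5: a logarithmic branch point.
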